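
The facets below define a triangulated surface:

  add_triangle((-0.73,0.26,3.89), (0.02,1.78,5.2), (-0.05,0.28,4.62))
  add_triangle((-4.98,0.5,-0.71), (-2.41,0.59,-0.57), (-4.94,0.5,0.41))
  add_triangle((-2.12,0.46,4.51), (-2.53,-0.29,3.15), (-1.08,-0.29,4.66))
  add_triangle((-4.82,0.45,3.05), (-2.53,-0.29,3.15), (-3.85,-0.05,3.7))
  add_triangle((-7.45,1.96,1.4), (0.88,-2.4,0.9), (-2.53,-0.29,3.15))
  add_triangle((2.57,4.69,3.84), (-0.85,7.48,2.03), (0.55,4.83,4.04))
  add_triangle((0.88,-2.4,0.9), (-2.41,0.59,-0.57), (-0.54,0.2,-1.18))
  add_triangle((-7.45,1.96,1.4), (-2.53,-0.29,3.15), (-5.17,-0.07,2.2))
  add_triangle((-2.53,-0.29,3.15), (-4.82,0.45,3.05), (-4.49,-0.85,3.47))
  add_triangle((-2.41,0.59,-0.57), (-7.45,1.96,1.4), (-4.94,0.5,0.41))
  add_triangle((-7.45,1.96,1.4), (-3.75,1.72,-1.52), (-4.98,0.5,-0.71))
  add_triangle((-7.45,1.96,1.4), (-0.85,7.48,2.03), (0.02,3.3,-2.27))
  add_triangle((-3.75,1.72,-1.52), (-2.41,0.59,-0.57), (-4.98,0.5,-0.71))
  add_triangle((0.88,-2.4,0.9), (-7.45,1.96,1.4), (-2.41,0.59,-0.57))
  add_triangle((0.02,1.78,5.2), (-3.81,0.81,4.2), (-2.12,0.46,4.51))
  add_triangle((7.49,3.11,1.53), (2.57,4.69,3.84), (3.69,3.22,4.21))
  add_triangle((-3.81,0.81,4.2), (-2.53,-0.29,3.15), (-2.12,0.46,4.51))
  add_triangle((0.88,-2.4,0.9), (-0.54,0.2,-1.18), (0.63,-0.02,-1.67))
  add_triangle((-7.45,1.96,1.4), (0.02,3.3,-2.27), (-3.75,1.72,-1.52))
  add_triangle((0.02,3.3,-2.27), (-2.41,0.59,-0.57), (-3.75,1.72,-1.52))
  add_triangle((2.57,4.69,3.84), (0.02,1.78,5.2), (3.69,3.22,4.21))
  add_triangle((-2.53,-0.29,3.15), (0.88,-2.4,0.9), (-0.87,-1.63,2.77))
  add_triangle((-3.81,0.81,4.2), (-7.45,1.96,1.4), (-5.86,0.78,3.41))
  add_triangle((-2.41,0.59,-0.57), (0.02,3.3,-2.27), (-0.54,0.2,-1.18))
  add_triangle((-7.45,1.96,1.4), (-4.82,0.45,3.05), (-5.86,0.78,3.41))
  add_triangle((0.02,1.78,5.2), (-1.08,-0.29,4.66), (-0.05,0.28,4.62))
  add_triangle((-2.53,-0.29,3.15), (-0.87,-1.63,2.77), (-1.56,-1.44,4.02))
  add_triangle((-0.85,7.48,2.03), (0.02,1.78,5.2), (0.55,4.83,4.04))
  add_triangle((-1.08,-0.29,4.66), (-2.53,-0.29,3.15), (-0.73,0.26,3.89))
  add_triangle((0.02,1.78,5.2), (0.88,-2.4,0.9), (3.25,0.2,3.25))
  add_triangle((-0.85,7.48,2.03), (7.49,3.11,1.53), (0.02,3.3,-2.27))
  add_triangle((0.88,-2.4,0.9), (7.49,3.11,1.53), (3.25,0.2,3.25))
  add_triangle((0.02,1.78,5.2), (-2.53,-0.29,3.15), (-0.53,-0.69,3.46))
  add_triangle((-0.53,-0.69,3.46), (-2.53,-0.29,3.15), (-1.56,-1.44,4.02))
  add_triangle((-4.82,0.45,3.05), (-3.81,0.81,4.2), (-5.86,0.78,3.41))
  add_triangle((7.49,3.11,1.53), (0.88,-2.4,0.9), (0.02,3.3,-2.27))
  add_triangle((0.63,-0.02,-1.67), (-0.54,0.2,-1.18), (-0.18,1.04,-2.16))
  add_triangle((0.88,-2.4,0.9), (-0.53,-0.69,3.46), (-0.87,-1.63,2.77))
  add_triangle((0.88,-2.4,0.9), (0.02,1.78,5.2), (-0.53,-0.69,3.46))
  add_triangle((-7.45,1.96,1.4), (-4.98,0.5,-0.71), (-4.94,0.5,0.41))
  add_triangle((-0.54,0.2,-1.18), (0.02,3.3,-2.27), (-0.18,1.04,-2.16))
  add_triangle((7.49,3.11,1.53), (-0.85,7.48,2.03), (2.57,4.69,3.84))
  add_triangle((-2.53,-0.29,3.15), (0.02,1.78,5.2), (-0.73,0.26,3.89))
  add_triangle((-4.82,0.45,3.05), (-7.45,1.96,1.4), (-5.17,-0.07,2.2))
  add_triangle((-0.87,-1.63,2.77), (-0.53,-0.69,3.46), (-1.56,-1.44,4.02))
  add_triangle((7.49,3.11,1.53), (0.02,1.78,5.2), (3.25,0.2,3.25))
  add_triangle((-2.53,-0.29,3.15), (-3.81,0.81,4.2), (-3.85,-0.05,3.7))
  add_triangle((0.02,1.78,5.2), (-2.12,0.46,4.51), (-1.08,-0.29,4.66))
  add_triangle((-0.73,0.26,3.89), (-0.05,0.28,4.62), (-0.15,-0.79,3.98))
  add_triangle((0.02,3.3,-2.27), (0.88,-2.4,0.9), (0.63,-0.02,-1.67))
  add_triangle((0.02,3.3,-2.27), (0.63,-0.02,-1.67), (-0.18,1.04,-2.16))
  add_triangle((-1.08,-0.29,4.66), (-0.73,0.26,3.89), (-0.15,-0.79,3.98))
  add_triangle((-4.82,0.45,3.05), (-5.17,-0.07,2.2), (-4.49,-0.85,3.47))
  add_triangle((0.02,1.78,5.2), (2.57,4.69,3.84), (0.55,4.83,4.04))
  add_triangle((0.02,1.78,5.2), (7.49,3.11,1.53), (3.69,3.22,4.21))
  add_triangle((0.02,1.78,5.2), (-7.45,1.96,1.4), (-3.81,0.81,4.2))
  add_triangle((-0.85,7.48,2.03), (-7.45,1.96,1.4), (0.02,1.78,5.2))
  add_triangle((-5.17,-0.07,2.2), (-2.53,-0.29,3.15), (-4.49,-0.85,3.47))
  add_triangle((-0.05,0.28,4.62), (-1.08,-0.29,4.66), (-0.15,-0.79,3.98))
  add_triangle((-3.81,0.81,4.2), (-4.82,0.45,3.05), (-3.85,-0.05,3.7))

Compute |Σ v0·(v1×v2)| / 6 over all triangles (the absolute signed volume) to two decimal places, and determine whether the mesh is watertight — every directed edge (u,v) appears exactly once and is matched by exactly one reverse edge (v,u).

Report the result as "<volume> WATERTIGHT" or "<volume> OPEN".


248.64 WATERTIGHT

Per-triangle v0·(v1×v2)/6:
  t1: -0.7773
  t2: -0.3226
  t3: +1.1139
  t4: +0.0247
  t5: +5.9372
  t6: +7.0406
  t7: +0.9045
  t8: -3.2918
  t9: +1.3136
  t10: -0.9873
  t11: +3.7368
  t12: +28.0945
  t13: -0.0322
  t14: +2.8124
  t15: +2.4312
  t16: +8.6464
  t17: +1.1445
  t18: +0.5884
  t19: +7.0664
  t20: -0.1077
  t21: +6.8082
  t22: +0.4911
  t23: +2.7436
  t24: +1.3349
  t25: +0.3173
  t26: +1.1277
  t27: +0.4436
  t28: +5.7055
  t29: -0.6894
  t30: +6.9052
  t31: +31.2913
  t32: +7.8941
  t33: +3.4853
  t34: +0.9378
  t35: +0.4435
  t36: +4.8909
  t37: +0.2330
  t38: +1.2032
  t39: +2.6991
  t40: +1.1127
  t41: +0.3232
  t42: +22.4486
  t43: -1.4775
  t44: +2.5598
  t45: +0.4227
  t46: +13.1753
  t47: +0.4851
  t48: +2.4607
  t49: -0.5482
  t50: +0.5682
  t51: +0.6732
  t52: -0.3735
  t53: +1.3716
  t54: +6.0701
  t55: +3.3037
  t56: +8.9660
  t57: +42.7400
  t58: -1.0664
  t59: +0.7704
  t60: +1.0497
Σ = +248.6377 → |volume| = 248.64

Directed edges: 180 total, each appears once with its reverse present → watertight.


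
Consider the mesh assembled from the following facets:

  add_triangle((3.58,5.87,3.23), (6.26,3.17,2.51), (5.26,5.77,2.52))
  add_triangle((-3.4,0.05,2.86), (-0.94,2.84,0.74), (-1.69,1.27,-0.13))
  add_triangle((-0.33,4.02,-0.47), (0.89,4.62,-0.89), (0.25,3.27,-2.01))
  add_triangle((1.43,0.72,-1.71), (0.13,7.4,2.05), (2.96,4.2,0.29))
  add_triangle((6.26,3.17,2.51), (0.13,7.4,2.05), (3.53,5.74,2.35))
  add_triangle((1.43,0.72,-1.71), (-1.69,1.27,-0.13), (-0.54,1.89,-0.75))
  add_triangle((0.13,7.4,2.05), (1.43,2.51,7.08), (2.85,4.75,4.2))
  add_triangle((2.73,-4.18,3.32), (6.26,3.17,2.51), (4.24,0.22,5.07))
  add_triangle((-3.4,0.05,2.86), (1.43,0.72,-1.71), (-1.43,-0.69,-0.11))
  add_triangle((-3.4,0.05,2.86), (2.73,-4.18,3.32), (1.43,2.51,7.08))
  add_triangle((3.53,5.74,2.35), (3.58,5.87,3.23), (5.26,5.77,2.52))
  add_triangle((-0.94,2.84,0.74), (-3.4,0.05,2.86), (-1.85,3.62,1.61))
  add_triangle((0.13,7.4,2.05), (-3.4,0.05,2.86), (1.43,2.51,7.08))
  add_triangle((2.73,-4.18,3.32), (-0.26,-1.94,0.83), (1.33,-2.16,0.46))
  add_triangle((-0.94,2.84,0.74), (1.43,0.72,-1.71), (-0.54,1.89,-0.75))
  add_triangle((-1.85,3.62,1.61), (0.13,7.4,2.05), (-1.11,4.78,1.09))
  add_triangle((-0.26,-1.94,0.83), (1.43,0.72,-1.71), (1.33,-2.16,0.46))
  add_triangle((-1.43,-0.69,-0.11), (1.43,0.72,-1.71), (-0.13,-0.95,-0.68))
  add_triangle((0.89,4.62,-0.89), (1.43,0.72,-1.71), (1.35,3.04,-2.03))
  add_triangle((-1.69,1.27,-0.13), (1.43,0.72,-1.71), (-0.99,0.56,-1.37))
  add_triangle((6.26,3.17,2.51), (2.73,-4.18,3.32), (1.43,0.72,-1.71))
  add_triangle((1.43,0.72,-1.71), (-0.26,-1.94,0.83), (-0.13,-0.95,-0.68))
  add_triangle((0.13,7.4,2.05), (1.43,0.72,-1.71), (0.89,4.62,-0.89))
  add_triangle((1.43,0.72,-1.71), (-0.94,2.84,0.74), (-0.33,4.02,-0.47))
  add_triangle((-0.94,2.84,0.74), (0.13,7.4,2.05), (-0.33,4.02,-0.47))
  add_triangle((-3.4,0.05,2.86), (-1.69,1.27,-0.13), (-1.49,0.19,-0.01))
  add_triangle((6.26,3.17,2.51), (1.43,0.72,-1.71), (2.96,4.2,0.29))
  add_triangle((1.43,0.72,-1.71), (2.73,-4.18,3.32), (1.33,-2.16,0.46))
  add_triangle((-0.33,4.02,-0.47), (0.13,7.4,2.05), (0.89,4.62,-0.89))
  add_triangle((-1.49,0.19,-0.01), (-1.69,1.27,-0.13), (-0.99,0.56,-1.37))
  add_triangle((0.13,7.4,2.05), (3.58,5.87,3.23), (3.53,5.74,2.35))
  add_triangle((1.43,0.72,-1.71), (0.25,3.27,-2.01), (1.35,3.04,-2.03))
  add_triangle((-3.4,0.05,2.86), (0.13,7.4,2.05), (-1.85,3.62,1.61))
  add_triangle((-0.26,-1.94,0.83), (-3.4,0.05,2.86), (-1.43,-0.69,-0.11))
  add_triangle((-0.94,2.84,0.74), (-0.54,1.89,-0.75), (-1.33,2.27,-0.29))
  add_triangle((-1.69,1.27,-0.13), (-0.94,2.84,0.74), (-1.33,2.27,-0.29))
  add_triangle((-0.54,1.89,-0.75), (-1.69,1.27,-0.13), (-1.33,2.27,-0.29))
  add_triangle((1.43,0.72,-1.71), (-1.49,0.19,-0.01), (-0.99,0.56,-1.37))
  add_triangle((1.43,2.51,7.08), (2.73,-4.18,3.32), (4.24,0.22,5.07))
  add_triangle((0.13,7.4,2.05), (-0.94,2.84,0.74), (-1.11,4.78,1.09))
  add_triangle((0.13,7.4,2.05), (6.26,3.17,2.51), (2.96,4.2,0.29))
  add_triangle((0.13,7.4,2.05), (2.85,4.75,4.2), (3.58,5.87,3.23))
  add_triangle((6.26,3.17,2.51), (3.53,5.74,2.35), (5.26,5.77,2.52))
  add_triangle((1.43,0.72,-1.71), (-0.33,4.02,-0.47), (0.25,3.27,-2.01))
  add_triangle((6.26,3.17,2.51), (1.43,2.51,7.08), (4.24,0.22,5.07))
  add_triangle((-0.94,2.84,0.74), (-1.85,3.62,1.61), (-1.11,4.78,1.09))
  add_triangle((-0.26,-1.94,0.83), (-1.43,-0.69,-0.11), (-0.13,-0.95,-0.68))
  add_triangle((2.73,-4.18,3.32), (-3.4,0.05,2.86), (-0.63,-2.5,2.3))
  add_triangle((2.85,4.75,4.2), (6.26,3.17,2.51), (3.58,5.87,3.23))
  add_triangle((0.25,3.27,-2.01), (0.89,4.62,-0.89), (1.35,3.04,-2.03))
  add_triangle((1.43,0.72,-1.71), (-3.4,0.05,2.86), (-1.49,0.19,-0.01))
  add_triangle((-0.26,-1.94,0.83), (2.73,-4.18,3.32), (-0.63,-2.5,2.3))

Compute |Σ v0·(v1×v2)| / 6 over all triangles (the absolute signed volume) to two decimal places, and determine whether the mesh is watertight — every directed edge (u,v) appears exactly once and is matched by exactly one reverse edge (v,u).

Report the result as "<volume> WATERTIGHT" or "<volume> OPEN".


217.58 OPEN

Per-triangle v0·(v1×v2)/6:
  t1: +4.0766
  t2: +2.4491
  t3: +1.2627
  t4: +5.2701
  t5: -1.0870
  t6: +0.4027
  t7: +16.8552
  t8: +15.0830
  t9: +0.7556
  t10: +27.4863
  t11: +1.3583
  t12: +0.1894
  t13: +31.6448
  t14: +1.2958
  t15: +0.9043
  t16: +1.4468
  t17: +0.5340
  t18: +0.3897
  t19: +0.5113
  t20: +0.7483
  t21: +13.2611
  t22: +0.4697
  t23: +1.8883
  t24: -0.2996
  t25: +1.9103
  t26: +0.7436
  t27: +6.4387
  t28: +1.7262
  t29: +2.6519
  t30: +0.3442
  t31: +3.5248
  t32: +0.6510
  t33: +4.1705
  t34: +1.6924
  t35: +0.3760
  t36: +0.4035
  t37: +0.1751
  t38: -0.1203
  t39: +16.4957
  t40: -0.2171
  t41: +12.4929
  t42: +6.8951
  t43: -1.3344
  t44: -1.0592
  t45: +19.3613
  t46: +0.1010
  t47: +0.4695
  t48: +3.8337
  t49: +6.7498
  t50: +1.2348
  t51: -0.4822
  t52: +1.4550
Σ = +217.5803 → |volume| = 217.58

Directed edges: 156 total; 6 unmatched, e.g. (1.43,2.51,7.08)→(2.85,4.75,4.2) → open.


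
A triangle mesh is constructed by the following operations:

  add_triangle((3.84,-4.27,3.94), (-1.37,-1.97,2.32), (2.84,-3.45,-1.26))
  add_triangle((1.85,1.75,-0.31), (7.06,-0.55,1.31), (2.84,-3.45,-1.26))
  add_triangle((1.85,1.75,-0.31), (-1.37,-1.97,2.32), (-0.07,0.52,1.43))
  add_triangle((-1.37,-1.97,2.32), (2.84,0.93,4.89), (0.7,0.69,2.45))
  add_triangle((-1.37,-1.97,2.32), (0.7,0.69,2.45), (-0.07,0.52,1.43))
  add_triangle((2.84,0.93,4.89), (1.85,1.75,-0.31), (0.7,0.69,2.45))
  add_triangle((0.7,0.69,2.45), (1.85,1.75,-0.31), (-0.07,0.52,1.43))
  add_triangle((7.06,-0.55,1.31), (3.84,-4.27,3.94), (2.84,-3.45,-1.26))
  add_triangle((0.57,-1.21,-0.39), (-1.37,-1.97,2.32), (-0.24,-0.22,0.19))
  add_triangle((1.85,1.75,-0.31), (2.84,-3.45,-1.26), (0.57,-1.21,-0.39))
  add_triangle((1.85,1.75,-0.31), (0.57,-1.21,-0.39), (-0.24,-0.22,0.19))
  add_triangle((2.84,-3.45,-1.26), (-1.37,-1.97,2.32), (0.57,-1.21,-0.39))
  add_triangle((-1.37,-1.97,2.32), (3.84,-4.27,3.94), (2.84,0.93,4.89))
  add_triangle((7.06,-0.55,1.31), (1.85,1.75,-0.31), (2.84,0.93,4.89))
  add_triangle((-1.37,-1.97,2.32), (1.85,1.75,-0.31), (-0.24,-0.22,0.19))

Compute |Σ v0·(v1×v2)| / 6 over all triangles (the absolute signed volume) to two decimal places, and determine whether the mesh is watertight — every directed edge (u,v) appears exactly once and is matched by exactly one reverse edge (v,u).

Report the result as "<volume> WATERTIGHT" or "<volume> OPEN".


Per-triangle v0·(v1×v2)/6:
  t1: +10.0283
  t2: +6.4646
  t3: -0.6726
  t4: +1.9168
  t5: +0.6100
  t6: +1.4365
  t7: +0.4519
  t8: +20.6111
  t9: +0.0839
  t10: +0.1343
  t11: -0.0801
  t12: +0.6553
  t13: +14.1656
  t14: +10.6090
  t15: +0.0357
Σ = +66.4502 → |volume| = 66.45

Directed edges: 45 total; 3 unmatched, e.g. (7.06,-0.55,1.31)→(3.84,-4.27,3.94) → open.

66.45 OPEN


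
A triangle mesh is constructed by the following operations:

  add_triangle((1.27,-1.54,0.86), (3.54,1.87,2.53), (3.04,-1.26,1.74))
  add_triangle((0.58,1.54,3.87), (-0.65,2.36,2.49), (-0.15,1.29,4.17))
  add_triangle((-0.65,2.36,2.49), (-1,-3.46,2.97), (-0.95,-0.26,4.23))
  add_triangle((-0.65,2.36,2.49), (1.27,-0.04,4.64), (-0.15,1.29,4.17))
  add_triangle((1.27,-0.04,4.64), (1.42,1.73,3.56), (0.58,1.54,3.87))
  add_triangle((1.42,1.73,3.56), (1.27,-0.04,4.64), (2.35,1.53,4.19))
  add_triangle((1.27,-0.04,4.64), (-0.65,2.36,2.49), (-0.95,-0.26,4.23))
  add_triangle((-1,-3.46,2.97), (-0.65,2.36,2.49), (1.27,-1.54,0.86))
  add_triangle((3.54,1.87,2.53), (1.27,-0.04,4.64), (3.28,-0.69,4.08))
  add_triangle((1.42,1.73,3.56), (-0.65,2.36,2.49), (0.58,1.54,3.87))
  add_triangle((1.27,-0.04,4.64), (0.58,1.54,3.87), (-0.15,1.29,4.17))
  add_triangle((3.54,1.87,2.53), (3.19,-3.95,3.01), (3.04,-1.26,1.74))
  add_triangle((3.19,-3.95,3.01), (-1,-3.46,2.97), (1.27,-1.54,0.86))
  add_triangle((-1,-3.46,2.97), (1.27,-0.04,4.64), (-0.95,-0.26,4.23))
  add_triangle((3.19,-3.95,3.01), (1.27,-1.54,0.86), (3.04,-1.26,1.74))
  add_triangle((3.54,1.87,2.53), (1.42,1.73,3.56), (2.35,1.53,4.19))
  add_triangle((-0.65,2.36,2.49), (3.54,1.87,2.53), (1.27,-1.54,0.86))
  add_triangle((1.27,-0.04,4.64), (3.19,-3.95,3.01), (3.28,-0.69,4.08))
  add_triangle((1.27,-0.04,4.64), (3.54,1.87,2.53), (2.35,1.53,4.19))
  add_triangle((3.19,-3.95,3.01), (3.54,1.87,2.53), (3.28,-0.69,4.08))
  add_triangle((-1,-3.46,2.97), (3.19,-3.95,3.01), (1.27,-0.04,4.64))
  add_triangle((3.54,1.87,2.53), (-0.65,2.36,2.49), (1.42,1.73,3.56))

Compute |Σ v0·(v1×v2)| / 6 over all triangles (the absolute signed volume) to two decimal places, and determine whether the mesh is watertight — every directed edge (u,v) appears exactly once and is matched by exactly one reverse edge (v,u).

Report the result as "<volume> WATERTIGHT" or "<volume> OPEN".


41.53 WATERTIGHT

Per-triangle v0·(v1×v2)/6:
  t1: -0.4838
  t2: +0.9281
  t3: +0.7997
  t4: -1.0129
  t5: +1.1947
  t6: +1.0985
  t7: +4.1120
  t8: -4.1114
  t9: +4.6069
  t10: +0.9896
  t11: +1.0798
  t12: +2.6730
  t13: +0.7774
  t14: +5.2847
  t15: +0.4309
  t16: +1.0180
  t17: -3.7780
  t18: +5.3665
  t19: +1.6885
  t20: +4.7275
  t21: +11.7858
  t22: +2.3513
Σ = +41.5269 → |volume| = 41.53

Directed edges: 66 total, each appears once with its reverse present → watertight.


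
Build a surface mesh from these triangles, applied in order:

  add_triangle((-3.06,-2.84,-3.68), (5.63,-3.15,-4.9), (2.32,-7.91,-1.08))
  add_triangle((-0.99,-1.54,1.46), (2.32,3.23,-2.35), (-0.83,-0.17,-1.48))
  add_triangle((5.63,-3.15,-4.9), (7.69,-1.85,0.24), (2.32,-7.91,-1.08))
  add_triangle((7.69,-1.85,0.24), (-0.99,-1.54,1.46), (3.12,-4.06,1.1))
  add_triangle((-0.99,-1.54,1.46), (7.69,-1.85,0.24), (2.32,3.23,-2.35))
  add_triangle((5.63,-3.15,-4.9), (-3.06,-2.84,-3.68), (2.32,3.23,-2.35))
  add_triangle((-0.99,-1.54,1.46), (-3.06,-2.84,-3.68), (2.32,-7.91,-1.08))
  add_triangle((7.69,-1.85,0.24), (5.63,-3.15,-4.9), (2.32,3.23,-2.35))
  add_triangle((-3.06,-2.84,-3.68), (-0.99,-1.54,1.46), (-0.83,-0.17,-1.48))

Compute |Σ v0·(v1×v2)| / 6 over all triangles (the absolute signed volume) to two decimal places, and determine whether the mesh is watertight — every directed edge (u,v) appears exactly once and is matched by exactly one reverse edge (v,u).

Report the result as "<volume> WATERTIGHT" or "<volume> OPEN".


168.40 OPEN

Per-triangle v0·(v1×v2)/6:
  t1: +43.3664
  t2: +0.0291
  t3: +45.1746
  t4: +4.0387
  t5: +1.7178
  t6: +28.3643
  t7: +14.8295
  t8: +30.2179
  t9: +0.6589
Σ = +168.3971 → |volume| = 168.40

Directed edges: 27 total; 7 unmatched, e.g. (2.32,3.23,-2.35)→(-0.83,-0.17,-1.48) → open.


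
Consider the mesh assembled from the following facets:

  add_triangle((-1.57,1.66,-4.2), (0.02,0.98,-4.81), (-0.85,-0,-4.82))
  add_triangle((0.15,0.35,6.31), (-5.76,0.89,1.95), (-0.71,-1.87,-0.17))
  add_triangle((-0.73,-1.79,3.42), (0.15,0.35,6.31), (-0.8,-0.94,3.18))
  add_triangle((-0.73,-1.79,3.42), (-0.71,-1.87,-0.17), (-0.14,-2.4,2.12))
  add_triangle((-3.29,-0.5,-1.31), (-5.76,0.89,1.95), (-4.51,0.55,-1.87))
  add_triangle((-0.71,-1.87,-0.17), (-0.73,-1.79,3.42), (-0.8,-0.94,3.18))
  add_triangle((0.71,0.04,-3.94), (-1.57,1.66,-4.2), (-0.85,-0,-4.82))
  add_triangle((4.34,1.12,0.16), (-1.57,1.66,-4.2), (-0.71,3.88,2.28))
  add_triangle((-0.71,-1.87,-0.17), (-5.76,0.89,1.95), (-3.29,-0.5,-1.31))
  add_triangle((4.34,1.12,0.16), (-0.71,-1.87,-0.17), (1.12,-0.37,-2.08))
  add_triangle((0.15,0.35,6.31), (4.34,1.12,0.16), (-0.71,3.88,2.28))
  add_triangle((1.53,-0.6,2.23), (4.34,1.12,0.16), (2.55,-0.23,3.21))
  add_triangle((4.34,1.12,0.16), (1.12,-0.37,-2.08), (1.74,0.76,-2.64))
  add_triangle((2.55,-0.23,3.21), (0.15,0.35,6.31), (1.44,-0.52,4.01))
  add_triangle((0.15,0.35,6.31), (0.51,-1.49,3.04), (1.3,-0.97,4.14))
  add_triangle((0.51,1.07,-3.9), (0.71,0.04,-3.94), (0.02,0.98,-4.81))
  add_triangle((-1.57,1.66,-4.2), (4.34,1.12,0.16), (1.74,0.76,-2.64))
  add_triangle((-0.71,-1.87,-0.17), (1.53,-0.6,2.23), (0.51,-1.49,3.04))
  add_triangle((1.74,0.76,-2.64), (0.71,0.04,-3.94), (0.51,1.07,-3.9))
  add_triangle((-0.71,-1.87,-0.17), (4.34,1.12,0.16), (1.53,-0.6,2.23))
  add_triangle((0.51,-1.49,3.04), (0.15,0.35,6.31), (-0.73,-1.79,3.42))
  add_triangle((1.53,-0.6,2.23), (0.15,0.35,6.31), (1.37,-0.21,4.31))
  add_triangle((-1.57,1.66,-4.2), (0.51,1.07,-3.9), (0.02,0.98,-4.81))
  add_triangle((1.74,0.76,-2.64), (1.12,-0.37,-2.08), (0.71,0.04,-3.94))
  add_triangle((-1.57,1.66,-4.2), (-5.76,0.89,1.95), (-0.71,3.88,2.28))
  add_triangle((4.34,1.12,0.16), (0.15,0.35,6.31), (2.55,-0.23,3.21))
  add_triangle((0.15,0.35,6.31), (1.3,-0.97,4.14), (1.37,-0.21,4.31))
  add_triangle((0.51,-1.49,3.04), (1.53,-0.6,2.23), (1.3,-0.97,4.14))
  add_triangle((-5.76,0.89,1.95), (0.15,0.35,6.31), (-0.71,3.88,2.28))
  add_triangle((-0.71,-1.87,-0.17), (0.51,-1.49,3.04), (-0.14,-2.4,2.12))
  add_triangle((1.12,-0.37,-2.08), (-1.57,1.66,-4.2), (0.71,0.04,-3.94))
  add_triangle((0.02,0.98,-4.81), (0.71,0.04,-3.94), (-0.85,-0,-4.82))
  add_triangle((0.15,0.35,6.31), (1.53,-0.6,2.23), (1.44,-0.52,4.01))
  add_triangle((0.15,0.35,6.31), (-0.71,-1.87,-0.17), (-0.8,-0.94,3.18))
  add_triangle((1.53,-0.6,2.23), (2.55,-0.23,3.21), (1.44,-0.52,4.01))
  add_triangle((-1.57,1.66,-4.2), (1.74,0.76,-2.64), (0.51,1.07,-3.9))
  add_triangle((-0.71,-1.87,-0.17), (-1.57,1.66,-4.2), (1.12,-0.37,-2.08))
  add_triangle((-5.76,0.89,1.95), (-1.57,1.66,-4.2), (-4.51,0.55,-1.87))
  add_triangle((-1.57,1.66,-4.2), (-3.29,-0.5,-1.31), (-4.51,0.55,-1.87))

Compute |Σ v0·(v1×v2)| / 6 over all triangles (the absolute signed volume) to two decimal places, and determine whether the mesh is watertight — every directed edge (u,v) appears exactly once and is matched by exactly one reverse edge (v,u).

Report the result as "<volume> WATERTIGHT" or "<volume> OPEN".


Per-triangle v0·(v1×v2)/6:
  t1: +1.8107
  t2: +11.9418
  t3: +0.8705
  t4: +0.8979
  t5: +2.9465
  t6: +0.4435
  t7: -1.9000
  t8: +15.6189
  t9: +4.2092
  t10: +2.5196
  t11: +18.0100
  t12: +0.8460
  t13: +1.7662
  t14: +1.3544
  t15: +1.5437
  t16: +0.4551
  t17: +3.1078
  t18: +0.9737
  t19: +0.9483
  t20: +2.7555
  t21: +2.3265
  t22: -0.2672
  t23: +0.6689
  t24: +0.6835
  t25: +19.9010
  t26: +4.7514
  t27: +1.0317
  t28: +0.4691
  t29: +22.2920
  t30: +0.0206
  t31: -0.1938
  t32: +1.0781
  t33: -0.1298
  t34: -0.8844
  t35: +0.3810
  t36: +0.5094
  t37: +3.1125
  t38: +5.2892
  t39: +2.3444
Σ = +134.5033 → |volume| = 134.50

Directed edges: 117 total; 9 unmatched, e.g. (-0.14,-2.4,2.12)→(-0.73,-1.79,3.42) → open.

134.50 OPEN


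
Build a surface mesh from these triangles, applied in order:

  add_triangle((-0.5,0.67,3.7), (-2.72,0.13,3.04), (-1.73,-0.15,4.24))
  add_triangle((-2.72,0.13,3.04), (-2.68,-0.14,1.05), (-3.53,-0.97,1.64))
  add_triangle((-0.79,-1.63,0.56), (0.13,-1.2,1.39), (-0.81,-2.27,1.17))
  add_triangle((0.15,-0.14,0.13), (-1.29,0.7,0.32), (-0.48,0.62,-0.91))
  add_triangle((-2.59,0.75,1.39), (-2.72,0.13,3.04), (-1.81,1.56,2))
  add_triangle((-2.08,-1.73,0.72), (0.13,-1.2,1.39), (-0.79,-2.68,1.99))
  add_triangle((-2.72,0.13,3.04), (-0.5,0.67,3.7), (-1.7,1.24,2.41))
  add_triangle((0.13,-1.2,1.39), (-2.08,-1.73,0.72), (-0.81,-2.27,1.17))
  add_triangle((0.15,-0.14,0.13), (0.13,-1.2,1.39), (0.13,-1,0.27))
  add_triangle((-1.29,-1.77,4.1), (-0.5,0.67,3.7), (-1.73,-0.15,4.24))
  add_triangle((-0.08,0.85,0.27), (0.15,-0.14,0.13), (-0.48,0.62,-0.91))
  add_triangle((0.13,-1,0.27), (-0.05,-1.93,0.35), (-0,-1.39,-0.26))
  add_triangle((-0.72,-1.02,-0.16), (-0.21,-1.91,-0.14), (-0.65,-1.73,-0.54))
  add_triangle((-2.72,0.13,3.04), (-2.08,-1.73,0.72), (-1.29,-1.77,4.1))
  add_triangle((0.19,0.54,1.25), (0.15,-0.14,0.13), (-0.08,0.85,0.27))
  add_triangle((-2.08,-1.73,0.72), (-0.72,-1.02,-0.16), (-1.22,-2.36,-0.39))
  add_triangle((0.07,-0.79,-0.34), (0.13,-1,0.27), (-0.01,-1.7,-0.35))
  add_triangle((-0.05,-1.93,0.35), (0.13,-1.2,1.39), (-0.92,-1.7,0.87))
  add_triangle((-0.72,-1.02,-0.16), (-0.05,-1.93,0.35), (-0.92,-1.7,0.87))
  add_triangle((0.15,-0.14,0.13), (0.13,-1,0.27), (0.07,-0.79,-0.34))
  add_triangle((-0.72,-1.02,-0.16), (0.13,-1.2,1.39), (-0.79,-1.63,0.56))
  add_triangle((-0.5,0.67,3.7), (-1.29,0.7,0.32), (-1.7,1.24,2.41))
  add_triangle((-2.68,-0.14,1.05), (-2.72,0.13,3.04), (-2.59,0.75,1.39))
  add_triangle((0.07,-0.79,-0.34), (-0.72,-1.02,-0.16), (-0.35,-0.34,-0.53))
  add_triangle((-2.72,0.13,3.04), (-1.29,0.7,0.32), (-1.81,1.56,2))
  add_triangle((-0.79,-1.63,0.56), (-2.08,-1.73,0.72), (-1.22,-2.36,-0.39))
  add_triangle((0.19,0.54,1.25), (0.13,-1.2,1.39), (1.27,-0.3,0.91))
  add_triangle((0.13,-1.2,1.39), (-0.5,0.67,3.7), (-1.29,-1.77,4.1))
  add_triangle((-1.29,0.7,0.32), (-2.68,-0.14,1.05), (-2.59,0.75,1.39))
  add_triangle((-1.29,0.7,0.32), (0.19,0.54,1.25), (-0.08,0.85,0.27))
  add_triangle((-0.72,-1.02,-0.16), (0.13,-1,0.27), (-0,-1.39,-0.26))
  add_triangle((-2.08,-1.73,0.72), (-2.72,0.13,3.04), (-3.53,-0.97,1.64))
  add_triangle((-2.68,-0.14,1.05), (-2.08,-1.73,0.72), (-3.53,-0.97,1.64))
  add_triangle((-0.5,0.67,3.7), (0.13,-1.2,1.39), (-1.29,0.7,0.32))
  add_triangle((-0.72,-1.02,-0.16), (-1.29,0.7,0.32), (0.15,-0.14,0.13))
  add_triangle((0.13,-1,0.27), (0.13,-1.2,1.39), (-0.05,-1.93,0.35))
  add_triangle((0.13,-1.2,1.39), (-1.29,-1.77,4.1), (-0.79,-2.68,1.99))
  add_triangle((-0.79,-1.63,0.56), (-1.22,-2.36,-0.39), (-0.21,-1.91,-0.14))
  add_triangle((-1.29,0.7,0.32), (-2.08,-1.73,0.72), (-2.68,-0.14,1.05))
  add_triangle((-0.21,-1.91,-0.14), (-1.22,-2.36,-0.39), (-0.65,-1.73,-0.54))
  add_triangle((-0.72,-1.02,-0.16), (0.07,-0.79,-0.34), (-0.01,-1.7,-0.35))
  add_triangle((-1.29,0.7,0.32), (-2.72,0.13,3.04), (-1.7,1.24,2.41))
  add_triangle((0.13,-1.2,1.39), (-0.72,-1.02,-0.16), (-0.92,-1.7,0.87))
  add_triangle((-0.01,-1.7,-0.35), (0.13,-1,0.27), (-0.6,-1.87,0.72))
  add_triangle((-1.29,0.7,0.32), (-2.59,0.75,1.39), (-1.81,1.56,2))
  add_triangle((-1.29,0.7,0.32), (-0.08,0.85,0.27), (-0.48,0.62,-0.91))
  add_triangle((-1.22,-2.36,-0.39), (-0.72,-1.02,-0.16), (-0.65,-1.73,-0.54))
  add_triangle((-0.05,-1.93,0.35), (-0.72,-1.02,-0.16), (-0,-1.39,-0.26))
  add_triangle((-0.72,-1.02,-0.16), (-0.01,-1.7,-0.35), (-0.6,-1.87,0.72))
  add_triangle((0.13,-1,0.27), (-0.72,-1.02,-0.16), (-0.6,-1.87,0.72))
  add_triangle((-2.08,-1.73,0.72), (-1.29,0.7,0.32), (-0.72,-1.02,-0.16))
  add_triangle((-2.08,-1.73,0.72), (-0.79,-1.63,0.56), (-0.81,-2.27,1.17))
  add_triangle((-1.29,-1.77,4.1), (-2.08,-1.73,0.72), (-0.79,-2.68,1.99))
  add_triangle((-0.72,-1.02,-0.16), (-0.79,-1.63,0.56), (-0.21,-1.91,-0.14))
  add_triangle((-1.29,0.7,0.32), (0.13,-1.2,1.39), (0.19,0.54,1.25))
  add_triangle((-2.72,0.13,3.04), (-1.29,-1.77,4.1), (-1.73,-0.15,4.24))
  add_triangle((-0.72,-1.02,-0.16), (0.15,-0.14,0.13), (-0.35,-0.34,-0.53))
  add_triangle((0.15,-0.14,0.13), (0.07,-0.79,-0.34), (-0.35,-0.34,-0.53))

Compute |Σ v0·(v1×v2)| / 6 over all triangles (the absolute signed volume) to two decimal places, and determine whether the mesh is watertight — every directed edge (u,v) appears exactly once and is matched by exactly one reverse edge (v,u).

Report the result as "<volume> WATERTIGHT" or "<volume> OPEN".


20.00 OPEN

Per-triangle v0·(v1×v2)/6:
  t1: +1.0069
  t2: +0.7240
  t3: -0.0017
  t4: +0.0000
  t5: +0.9986
  t6: -0.2279
  t7: +1.5007
  t8: +0.3907
  t9: +0.0238
  t10: +1.3761
  t11: +0.0110
  t12: +0.0267
  t13: -0.0675
  t14: +3.5370
  t15: +0.0150
  t16: +0.0723
  t17: +0.0169
  t18: +0.3594
  t19: +0.2225
  t20: +0.0117
  t21: +0.0387
  t22: -0.0737
  t23: +0.7351
  t24: +0.0549
  t25: -0.7427
  t26: +0.4076
  t27: +0.4362
  t28: +1.1513
  t29: +0.2019
  t30: +0.1904
  t31: -0.0772
  t32: +1.0835
  t33: +0.2194
  t34: -0.9903
  t35: -0.0550
  t36: +0.0542
  t37: +0.7731
  t38: +0.2500
  t39: +0.1668
  t40: +0.0946
  t41: +0.0348
  t42: +0.7368
  t43: -0.1137
  t44: +0.1220
  t45: +0.3114
  t46: +0.1978
  t47: +0.0184
  t48: +0.1182
  t49: +0.2152
  t50: -0.0917
  t51: +0.2700
  t52: +0.1415
  t53: +2.1473
  t54: -0.1481
  t55: +0.5116
  t56: +1.6348
  t57: -0.0173
  t58: -0.0026
Σ = +20.0018 → |volume| = 20.00

Directed edges: 174 total; 4 unmatched, e.g. (0.15,-0.14,0.13)→(0.13,-1.2,1.39) → open.


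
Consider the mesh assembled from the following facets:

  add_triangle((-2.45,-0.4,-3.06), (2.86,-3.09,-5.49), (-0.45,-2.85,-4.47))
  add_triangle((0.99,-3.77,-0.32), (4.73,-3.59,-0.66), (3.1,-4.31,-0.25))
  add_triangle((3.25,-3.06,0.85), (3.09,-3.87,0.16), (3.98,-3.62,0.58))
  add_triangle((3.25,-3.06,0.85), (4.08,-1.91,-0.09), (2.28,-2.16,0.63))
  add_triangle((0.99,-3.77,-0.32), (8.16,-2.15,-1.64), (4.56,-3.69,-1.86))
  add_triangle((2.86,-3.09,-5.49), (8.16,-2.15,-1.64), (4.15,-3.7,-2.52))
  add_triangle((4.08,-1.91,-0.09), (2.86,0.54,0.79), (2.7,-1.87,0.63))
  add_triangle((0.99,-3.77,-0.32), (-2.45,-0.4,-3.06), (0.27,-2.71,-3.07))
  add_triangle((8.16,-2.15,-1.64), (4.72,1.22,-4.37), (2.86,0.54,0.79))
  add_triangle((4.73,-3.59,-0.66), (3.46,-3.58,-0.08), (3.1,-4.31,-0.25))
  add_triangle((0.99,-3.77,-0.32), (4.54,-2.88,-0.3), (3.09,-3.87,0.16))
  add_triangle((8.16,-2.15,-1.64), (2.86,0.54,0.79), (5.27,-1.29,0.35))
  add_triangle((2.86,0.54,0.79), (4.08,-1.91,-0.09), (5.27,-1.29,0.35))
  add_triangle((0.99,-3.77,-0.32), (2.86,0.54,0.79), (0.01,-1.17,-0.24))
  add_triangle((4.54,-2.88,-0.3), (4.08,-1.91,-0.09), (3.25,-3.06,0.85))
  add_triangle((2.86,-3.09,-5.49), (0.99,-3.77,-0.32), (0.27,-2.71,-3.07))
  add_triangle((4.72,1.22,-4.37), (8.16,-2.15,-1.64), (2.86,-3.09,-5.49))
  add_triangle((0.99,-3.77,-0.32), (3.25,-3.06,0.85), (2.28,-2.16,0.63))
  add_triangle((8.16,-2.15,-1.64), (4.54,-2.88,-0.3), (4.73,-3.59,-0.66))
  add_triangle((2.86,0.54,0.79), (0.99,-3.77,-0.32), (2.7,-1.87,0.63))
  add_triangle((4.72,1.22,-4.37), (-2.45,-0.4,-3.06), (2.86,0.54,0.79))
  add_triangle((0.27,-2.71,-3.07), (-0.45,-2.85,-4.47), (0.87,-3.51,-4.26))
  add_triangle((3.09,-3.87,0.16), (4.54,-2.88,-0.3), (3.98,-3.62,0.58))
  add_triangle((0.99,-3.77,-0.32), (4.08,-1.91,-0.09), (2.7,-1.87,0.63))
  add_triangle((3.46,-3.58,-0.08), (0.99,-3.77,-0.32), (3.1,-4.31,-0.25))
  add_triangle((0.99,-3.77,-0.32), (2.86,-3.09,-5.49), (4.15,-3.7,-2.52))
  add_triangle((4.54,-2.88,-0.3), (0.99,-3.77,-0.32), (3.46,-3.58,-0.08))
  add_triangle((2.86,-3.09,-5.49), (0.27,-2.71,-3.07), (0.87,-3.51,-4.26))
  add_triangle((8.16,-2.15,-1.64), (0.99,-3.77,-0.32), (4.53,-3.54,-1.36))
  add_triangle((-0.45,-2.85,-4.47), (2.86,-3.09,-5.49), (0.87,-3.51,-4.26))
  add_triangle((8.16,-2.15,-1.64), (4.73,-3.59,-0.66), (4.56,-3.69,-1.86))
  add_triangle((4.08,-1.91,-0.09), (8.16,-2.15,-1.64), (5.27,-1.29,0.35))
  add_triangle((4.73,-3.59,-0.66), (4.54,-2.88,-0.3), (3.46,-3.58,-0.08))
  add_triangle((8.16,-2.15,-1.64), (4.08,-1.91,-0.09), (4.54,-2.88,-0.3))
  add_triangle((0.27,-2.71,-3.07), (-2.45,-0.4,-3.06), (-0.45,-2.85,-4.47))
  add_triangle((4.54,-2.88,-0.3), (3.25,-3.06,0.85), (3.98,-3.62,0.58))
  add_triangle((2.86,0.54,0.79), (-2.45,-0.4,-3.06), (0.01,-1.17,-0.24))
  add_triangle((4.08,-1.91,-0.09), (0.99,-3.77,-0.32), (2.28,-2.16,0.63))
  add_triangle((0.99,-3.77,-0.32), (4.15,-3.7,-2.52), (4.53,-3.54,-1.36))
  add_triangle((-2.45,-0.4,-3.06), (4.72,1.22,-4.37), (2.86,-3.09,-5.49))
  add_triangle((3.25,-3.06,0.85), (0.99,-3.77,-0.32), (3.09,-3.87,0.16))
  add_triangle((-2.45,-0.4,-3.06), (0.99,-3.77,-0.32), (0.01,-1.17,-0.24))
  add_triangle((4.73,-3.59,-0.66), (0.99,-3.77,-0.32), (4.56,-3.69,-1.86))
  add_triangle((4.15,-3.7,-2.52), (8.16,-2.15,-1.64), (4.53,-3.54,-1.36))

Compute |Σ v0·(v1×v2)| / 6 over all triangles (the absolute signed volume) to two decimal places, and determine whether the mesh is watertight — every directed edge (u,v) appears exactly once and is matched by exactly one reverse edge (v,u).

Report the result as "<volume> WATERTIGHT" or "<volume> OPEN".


Per-triangle v0·(v1×v2)/6:
  t1: +4.5982
  t2: +0.7150
  t3: +0.2845
  t4: +0.0269
  t5: -4.0933
  t6: +12.0668
  t7: +1.2326
  t8: +3.7196
  t9: +10.5918
  t10: +0.4842
  t11: +1.2337
  t12: +2.2961
  t13: +0.0871
  t14: -0.1264
  t15: +0.6821
  t16: +5.1063
  t17: +27.3402
  t18: +0.0560
  t19: +1.2866
  t20: -0.4548
  t21: -0.2043
  t22: +0.3858
  t23: +0.9164
  t24: +1.6733
  t25: +0.0935
  t26: +7.6007
  t27: -0.6202
  t28: -0.1405
  t29: +1.7593
  t30: +2.4155
  t31: +3.9911
  t32: +1.6981
  t33: +0.4304
  t34: +0.9762
  t35: +0.5319
  t36: +0.2456
  t37: -1.3385
  t38: -1.7511
  t39: +2.8744
  t40: +16.5722
  t41: +0.6951
  t42: +0.3393
  t43: +2.8792
  t44: +3.7864
Σ = +112.9430 → |volume| = 112.94

Directed edges: 132 total, each appears once with its reverse present → watertight.

112.94 WATERTIGHT


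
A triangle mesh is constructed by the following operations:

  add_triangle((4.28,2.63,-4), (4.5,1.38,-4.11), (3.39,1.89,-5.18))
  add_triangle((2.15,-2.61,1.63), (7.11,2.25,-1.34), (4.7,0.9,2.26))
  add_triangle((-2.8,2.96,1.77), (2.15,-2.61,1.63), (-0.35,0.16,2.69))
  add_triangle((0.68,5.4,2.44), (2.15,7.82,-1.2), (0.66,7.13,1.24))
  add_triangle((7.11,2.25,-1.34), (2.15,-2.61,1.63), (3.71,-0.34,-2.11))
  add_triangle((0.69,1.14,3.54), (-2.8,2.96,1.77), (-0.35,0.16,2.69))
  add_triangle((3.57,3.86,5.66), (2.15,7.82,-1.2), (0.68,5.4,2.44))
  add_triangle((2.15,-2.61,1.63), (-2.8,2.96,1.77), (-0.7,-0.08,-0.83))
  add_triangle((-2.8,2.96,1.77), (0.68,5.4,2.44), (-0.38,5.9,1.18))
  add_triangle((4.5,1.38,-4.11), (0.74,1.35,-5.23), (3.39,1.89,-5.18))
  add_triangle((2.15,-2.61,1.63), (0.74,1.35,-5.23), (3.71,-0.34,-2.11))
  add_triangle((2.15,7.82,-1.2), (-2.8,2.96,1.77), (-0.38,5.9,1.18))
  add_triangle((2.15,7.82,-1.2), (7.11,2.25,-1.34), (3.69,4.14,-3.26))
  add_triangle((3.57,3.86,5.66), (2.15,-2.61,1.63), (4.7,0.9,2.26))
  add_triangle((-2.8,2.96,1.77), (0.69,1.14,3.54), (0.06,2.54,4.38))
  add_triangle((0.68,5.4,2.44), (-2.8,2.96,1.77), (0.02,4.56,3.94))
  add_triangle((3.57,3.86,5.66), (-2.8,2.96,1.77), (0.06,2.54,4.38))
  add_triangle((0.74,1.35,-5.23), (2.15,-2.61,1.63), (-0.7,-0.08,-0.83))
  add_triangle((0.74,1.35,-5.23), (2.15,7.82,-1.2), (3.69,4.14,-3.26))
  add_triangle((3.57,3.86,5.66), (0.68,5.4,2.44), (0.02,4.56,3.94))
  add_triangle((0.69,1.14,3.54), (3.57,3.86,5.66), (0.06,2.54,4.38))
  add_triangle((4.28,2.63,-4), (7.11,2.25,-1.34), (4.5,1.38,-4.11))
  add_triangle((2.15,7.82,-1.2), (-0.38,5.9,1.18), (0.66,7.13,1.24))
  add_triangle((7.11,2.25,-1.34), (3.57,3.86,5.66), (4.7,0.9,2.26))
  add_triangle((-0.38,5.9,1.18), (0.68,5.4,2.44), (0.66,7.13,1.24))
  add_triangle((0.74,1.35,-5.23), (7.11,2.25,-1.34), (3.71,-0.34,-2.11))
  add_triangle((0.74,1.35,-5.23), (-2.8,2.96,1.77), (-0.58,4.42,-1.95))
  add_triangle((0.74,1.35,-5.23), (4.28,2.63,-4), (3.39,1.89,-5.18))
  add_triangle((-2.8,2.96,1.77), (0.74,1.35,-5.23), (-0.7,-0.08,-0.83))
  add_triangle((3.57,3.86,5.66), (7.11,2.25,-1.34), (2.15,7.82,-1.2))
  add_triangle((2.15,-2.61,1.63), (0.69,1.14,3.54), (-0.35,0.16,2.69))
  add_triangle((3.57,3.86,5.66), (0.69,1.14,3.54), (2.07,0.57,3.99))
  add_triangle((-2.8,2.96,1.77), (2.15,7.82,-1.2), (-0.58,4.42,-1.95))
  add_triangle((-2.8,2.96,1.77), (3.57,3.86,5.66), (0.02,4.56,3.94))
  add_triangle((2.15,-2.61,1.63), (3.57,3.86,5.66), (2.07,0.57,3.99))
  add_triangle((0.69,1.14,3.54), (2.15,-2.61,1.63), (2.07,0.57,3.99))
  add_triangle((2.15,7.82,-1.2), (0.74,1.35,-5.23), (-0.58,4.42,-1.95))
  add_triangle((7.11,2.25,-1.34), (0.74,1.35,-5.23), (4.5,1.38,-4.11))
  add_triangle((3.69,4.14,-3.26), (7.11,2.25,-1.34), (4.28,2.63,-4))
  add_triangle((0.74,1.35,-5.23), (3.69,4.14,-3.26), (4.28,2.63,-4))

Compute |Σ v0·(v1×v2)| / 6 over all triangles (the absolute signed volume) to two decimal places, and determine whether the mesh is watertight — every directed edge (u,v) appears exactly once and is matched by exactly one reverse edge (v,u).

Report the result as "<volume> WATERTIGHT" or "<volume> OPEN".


278.23 WATERTIGHT

Per-triangle v0·(v1×v2)/6:
  t1: +2.0010
  t2: +10.8493
  t3: +0.0955
  t4: +3.0916
  t5: +9.1523
  t6: +2.5434
  t7: +17.2446
  t8: +1.3440
  t9: +4.6801
  t10: +1.1494
  t11: +4.6743
  t12: +4.0181
  t13: +18.8979
  t14: +10.8173
  t15: +0.9766
  t16: +5.1513
  t17: +6.1207
  t18: +2.1705
  t19: +15.4432
  t20: +7.1700
  t21: +2.5979
  t22: +5.0972
  t23: +2.5566
  t24: +14.5854
  t25: +1.6848
  t26: +10.9986
  t27: +6.1550
  t28: +1.9100
  t29: +3.0886
  t30: +56.1500
  t31: +2.3807
  t32: +2.5938
  t33: +11.1940
  t34: +2.8435
  t35: +3.8446
  t36: +1.6174
  t37: +12.3636
  t38: -4.5788
  t39: +7.3710
  t40: +6.1826
Σ = +278.2278 → |volume| = 278.23

Directed edges: 120 total, each appears once with its reverse present → watertight.


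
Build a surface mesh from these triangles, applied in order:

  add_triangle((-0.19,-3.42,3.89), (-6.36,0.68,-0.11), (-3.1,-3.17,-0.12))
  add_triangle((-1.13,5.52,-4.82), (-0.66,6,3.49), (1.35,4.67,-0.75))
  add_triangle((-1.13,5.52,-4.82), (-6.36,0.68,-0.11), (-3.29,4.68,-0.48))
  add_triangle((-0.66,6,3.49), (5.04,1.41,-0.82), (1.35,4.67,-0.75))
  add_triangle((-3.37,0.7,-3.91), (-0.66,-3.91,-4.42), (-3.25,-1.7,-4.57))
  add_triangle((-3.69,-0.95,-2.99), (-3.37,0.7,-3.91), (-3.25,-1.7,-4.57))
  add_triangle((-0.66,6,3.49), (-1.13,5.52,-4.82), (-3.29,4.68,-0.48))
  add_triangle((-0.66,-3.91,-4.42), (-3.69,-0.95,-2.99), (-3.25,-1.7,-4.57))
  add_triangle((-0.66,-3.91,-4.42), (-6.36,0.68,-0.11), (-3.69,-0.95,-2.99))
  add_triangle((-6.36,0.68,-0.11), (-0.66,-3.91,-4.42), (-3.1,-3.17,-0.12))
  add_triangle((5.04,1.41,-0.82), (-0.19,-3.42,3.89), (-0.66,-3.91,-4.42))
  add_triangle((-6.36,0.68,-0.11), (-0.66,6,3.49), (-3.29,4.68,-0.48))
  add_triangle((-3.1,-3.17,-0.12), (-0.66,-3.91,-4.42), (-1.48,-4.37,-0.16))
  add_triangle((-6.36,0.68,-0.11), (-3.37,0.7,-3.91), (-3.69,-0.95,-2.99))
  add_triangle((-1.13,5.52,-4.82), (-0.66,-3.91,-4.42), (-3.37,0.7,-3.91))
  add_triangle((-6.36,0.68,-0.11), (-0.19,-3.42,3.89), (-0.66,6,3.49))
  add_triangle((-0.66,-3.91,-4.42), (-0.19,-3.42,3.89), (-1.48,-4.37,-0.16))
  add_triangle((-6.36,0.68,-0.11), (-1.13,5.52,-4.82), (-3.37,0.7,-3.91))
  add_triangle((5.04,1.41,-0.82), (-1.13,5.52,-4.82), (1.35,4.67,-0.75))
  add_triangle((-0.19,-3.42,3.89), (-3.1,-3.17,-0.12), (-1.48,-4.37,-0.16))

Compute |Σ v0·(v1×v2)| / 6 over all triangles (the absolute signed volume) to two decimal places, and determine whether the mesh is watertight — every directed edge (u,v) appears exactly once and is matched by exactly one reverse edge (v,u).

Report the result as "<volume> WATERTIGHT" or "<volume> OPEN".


275.89 OPEN

Per-triangle v0·(v1×v2)/6:
  t1: +14.6921
  t2: +16.7792
  t3: +19.6027
  t4: +14.9515
  t5: +3.0580
  t6: +2.4931
  t7: +20.6130
  t8: +2.3916
  t9: +6.0636
  t10: +16.0825
  t11: +24.8804
  t12: +18.7235
  t13: +6.3141
  t14: +6.5431
  t15: +18.8241
  t16: +37.2388
  t17: +4.9585
  t18: +20.3154
  t19: +15.4416
  t20: +5.9233
Σ = +275.8901 → |volume| = 275.89

Directed edges: 60 total; 6 unmatched, e.g. (-0.66,6,3.49)→(5.04,1.41,-0.82) → open.


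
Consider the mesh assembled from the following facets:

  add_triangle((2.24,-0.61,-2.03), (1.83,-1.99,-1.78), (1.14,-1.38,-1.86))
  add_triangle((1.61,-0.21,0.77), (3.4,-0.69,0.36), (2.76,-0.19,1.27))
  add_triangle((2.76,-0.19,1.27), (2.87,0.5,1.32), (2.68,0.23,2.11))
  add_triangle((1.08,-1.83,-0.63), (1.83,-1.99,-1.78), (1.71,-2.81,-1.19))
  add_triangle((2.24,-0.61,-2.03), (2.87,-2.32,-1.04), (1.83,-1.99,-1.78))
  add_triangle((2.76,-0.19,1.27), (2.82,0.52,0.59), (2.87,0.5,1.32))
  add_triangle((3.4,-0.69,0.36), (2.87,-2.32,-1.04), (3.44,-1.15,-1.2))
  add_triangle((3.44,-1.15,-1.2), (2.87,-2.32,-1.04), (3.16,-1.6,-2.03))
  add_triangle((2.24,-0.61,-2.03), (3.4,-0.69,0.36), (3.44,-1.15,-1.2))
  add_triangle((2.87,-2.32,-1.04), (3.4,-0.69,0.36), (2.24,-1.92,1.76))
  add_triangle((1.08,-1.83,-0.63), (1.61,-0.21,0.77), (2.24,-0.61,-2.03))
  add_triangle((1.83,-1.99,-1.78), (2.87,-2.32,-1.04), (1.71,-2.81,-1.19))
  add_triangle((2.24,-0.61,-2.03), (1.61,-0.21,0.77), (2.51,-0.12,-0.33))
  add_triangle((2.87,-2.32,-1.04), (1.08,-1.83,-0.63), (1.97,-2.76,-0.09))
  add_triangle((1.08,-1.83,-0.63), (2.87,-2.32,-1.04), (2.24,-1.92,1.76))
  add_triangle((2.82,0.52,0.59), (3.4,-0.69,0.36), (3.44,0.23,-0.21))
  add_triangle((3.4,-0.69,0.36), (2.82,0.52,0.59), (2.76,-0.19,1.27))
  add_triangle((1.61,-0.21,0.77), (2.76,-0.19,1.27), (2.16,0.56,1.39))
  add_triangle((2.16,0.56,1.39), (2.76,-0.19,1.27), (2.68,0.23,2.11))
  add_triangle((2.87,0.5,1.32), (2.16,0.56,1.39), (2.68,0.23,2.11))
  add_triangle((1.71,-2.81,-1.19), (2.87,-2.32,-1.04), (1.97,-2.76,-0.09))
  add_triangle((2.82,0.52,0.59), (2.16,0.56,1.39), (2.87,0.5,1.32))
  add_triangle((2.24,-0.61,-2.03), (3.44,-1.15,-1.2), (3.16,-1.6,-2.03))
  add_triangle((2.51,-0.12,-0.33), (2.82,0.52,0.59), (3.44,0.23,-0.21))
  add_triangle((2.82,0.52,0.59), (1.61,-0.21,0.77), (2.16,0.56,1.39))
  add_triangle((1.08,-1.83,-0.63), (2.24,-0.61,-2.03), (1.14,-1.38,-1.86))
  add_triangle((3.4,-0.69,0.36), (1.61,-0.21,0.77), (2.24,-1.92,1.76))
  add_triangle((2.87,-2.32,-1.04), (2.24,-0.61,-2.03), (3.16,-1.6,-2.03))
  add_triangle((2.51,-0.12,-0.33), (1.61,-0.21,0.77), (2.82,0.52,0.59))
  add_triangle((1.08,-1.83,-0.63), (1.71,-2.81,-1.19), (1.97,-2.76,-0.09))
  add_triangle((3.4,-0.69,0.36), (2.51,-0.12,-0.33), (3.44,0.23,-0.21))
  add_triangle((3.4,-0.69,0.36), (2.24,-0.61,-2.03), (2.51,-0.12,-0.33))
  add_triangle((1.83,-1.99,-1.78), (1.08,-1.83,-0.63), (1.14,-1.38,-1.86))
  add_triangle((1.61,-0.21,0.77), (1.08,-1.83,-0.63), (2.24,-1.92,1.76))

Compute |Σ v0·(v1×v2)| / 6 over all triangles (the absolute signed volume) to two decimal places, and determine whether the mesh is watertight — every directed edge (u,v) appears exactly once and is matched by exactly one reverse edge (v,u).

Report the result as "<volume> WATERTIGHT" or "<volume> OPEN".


8.40 WATERTIGHT

Per-triangle v0·(v1×v2)/6:
  t1: +0.4119
  t2: +0.0611
  t3: +0.2815
  t4: -0.0273
  t5: +0.9391
  t6: +0.2269
  t7: +1.1960
  t8: +0.7115
  t9: +0.4428
  t10: +2.6154
  t11: -1.3079
  t12: +0.6234
  t13: -0.3031
  t14: -0.4188
  t15: +1.1897
  t16: +0.5087
  t17: +0.5441
  t18: +0.0276
  t19: -0.2103
  t20: +0.1220
  t21: +0.7446
  t22: +0.0676
  t23: +0.4630
  t24: -0.0922
  t25: -0.2564
  t26: -0.6134
  t27: +0.5986
  t28: +0.0479
  t29: -0.3224
  t30: +0.0367
  t31: +0.1866
  t32: +0.5527
  t33: +0.1682
  t34: -0.8130
Σ = +8.4028 → |volume| = 8.40

Directed edges: 102 total, each appears once with its reverse present → watertight.


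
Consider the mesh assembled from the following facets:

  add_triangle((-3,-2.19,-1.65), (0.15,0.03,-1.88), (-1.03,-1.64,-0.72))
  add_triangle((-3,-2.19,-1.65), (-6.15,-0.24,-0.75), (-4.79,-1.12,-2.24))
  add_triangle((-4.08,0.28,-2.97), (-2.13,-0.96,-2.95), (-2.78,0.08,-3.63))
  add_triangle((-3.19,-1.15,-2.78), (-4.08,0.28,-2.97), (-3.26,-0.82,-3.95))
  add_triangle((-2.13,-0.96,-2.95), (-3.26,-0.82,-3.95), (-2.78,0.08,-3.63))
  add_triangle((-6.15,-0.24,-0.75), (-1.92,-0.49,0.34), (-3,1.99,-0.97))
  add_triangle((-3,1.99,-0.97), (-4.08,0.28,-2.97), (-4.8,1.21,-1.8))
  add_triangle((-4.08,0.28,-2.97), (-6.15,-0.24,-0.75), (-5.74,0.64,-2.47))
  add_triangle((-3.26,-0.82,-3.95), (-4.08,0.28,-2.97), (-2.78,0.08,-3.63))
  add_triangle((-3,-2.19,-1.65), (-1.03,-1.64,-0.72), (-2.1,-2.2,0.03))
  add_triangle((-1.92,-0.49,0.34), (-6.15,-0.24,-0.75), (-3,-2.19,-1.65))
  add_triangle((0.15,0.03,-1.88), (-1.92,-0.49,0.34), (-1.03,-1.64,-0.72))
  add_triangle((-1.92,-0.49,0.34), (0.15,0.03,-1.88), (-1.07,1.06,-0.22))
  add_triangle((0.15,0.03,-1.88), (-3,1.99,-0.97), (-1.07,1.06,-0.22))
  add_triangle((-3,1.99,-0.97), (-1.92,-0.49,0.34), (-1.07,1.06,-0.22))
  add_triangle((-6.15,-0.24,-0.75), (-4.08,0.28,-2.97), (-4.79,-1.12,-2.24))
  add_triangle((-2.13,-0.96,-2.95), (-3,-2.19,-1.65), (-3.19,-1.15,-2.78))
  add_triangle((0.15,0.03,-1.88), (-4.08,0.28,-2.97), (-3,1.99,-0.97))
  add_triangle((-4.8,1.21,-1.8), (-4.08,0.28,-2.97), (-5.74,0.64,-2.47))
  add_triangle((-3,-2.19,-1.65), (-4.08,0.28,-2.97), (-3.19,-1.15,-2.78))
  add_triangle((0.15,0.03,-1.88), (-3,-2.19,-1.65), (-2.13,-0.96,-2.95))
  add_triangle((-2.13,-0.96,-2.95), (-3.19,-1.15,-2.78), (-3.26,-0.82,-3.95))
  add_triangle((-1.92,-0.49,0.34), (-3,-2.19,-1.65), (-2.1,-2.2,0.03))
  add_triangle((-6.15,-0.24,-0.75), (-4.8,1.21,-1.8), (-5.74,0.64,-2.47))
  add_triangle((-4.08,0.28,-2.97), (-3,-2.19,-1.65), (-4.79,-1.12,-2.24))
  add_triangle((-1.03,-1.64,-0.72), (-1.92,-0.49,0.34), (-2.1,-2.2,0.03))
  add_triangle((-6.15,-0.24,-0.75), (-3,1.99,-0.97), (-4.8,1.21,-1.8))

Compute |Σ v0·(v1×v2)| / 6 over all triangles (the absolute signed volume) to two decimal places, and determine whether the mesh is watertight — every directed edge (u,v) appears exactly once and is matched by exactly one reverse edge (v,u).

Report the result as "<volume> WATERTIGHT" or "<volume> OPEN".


24.16 OPEN

Per-triangle v0·(v1×v2)/6:
  t1: +0.8653
  t2: +2.2901
  t3: -1.1028
  t4: +1.1429
  t5: +0.2166
  t6: +0.9830
  t7: +1.3285
  t8: +1.3927
  t9: +1.0213
  t10: +0.5774
  t11: +1.7663
  t12: -0.8144
  t13: -0.7917
  t14: +0.3459
  t15: +0.2793
  t16: +3.1101
  t17: +0.7431
  t18: +2.4465
  t19: +0.7395
  t20: +1.2429
  t21: +0.6544
  t22: +0.3199
  t23: +1.0057
  t24: +1.4594
  t25: +1.5055
  t26: -0.3299
  t27: +1.7580
Σ = +24.1555 → |volume| = 24.16

Directed edges: 81 total; 3 unmatched, e.g. (-4.08,0.28,-2.97)→(-2.13,-0.96,-2.95) → open.
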